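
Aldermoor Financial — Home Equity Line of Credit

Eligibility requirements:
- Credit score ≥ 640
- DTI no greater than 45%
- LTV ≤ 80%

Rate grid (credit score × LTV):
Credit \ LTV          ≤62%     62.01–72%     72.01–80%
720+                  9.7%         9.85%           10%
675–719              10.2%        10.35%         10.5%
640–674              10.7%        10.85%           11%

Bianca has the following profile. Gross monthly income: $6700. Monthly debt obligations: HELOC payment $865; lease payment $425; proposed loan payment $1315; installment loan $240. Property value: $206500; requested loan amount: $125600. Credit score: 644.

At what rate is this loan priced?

10.7%

Credit score 644 ≥ 640; Total monthly debts = (865 + 425 + 1,315 + 240) = 2,845. Debt-to-income = 2,845/6,700 = 42.5% — meets 45% limit
LTV: 125,600 ÷ 206,500 = 60.8%, within 80% cap
Credit 644 → row 640–674; LTV 60.8% → column ≤62%. Grid cell → 10.7%.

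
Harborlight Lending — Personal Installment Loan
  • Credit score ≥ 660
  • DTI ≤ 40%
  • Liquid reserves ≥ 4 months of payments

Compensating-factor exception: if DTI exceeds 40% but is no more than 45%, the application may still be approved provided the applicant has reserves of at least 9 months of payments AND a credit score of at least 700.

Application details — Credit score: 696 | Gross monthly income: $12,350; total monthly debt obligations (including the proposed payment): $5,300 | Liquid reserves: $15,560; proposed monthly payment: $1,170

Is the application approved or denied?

Credit score 696 ≥ 660 (meets base)
DTI: 5,300 ÷ 12,350 = 42.9%, over the 40% base limit.
Reserves = 15,560/1,170 = 13.3 months ≥ 4
42.9% falls in the override range (40%–45%), so the compensating-factor test applies.
Override check — reserves: 13.3 mo (ok); score: 696 (below 700).
Override conditions not both satisfied; exception does not apply.

Denied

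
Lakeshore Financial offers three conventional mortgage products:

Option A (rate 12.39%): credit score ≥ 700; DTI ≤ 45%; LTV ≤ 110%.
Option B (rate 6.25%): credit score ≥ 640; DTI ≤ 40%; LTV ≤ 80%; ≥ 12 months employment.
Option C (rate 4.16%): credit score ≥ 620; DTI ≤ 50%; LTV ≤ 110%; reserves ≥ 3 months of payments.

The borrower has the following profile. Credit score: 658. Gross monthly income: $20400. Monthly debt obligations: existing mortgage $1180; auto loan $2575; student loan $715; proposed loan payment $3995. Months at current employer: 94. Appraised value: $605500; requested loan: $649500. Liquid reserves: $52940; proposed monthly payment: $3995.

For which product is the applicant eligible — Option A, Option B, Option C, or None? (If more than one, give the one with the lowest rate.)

Total debts = (1,180 + 2,575 + 715 + 3,995) = 8,465; DTI = 8,465/20,400 = 41.5%.
LTV = 649,500/605,500 = 107.3%.
Reserves = 52,940/3,995 = 13.3 months.
Option A: score 658 < 700; DTI 41.5% ≤ 45%; LTV 107.3% ≤ 110% → does not qualify.
Option B: score 658 ≥ 640; DTI 41.5% > 40%; LTV 107.3% > 80%; employment 94 ≥ 12 mo → does not qualify.
Option C: score 658 ≥ 620; DTI 41.5% ≤ 50%; LTV 107.3% ≤ 110%; reserves 13.3 ≥ 3 mo → qualifies.

Option C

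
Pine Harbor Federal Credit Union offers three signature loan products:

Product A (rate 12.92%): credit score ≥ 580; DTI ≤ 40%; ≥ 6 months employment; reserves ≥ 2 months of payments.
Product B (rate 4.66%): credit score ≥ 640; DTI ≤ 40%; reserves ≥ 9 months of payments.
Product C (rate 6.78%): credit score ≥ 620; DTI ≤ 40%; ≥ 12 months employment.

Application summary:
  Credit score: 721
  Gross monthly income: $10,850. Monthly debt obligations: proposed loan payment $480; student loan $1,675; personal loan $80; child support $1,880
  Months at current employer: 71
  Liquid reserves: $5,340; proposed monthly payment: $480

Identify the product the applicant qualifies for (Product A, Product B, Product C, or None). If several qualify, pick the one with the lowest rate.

Total debts = (480 + 1,675 + 80 + 1,880) = 4,115; DTI = 4,115/10,850 = 37.9%.
Reserves = 5,340/480 = 11.1 months.
Product A: score 721 ≥ 580; DTI 37.9% ≤ 40%; employment 71 ≥ 6 mo; reserves 11.1 ≥ 2 mo → qualifies.
Product B: score 721 ≥ 640; DTI 37.9% ≤ 40%; reserves 11.1 ≥ 9 mo → qualifies.
Product C: score 721 ≥ 620; DTI 37.9% ≤ 40%; employment 71 ≥ 12 mo → qualifies.
Qualifying: Product A, Product B, Product C. Lowest rate is 4.66% → Product B.

Product B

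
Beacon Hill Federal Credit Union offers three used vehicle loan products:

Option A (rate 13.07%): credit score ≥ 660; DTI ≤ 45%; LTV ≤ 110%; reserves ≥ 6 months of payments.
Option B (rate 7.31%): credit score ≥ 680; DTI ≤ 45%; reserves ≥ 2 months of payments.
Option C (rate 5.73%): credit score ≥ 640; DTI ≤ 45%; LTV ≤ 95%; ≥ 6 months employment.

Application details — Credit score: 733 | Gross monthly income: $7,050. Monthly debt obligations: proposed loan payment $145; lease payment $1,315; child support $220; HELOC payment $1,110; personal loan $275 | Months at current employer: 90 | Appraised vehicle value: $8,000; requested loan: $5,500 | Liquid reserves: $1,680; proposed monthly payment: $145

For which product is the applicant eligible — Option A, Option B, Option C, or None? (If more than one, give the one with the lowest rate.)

Option C

Total debts = (145 + 1,315 + 220 + 1,110 + 275) = 3,065; DTI = 3,065/7,050 = 43.5%.
LTV = 5,500/8,000 = 68.8%.
Reserves = 1,680/145 = 11.6 months.
Option A: score 733 ≥ 660; DTI 43.5% ≤ 45%; LTV 68.8% ≤ 110%; reserves 11.6 ≥ 6 mo → qualifies.
Option B: score 733 ≥ 680; DTI 43.5% ≤ 45%; reserves 11.6 ≥ 2 mo → qualifies.
Option C: score 733 ≥ 640; DTI 43.5% ≤ 45%; LTV 68.8% ≤ 95%; employment 90 ≥ 6 mo → qualifies.
Qualifying: Option A, Option B, Option C. Lowest rate is 5.73% → Option C.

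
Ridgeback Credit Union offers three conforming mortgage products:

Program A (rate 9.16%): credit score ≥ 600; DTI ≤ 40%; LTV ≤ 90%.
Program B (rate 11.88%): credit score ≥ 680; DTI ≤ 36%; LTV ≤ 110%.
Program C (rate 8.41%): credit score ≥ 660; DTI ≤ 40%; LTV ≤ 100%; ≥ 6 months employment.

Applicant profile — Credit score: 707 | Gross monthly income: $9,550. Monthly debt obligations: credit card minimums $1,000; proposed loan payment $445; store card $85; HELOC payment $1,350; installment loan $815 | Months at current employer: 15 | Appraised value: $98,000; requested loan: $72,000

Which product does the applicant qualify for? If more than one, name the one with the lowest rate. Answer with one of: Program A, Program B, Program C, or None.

Program C

Total debts = (1,000 + 445 + 85 + 1,350 + 815) = 3,695; DTI = 3,695/9,550 = 38.7%.
LTV = 72,000/98,000 = 73.5%.
Program A: score 707 ≥ 600; DTI 38.7% ≤ 40%; LTV 73.5% ≤ 90% → qualifies.
Program B: score 707 ≥ 680; DTI 38.7% > 36%; LTV 73.5% ≤ 110% → does not qualify.
Program C: score 707 ≥ 660; DTI 38.7% ≤ 40%; LTV 73.5% ≤ 100%; employment 15 ≥ 6 mo → qualifies.
Qualifying: Program A, Program C. Lowest rate is 8.41% → Program C.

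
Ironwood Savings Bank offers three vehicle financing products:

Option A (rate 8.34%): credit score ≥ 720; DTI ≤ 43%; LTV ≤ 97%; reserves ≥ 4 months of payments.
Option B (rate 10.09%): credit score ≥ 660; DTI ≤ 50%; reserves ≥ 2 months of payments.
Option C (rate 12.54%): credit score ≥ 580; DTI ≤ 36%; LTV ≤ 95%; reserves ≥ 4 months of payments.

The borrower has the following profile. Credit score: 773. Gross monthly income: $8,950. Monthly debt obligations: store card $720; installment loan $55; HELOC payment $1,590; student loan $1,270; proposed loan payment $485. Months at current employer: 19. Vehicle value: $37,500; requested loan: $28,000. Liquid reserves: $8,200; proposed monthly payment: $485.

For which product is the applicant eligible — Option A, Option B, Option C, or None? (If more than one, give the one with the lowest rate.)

Total debts = (720 + 55 + 1,590 + 1,270 + 485) = 4,120; DTI = 4,120/8,950 = 46%.
LTV = 28,000/37,500 = 74.7%.
Reserves = 8,200/485 = 16.9 months.
Option A: score 773 ≥ 720; DTI 46% > 43%; LTV 74.7% ≤ 97%; reserves 16.9 ≥ 4 mo → does not qualify.
Option B: score 773 ≥ 660; DTI 46% ≤ 50%; reserves 16.9 ≥ 2 mo → qualifies.
Option C: score 773 ≥ 580; DTI 46% > 36%; LTV 74.7% ≤ 95%; reserves 16.9 ≥ 4 mo → does not qualify.

Option B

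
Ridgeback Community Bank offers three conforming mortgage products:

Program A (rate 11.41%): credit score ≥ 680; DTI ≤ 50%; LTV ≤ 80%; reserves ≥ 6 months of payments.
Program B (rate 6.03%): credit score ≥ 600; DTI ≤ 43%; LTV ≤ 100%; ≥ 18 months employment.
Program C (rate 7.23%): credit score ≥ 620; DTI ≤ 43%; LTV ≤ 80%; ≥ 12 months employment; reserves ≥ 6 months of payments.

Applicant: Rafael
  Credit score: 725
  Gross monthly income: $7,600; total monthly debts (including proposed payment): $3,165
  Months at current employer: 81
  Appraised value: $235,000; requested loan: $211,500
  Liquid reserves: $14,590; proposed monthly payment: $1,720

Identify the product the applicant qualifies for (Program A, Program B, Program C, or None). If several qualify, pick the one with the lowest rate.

DTI = 3,165/7,600 = 41.6%.
LTV = 211,500/235,000 = 90%.
Reserves = 14,590/1,720 = 8.5 months.
Program A: score 725 ≥ 680; DTI 41.6% ≤ 50%; LTV 90% > 80%; reserves 8.5 ≥ 6 mo → does not qualify.
Program B: score 725 ≥ 600; DTI 41.6% ≤ 43%; LTV 90% ≤ 100%; employment 81 ≥ 18 mo → qualifies.
Program C: score 725 ≥ 620; DTI 41.6% ≤ 43%; LTV 90% > 80%; employment 81 ≥ 12 mo; reserves 8.5 ≥ 6 mo → does not qualify.

Program B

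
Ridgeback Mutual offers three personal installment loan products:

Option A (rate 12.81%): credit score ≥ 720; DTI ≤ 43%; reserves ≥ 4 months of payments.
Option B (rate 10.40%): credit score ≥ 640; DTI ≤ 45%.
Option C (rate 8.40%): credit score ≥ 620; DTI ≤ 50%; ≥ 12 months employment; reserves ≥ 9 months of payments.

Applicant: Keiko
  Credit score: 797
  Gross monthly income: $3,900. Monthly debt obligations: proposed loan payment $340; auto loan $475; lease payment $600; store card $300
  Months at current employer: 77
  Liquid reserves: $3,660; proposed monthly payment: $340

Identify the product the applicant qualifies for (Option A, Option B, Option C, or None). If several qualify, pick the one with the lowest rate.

Option C

Total debts = (340 + 475 + 600 + 300) = 1,715; DTI = 1,715/3,900 = 44%.
Reserves = 3,660/340 = 10.8 months.
Option A: score 797 ≥ 720; DTI 44% > 43%; reserves 10.8 ≥ 4 mo → does not qualify.
Option B: score 797 ≥ 640; DTI 44% ≤ 45% → qualifies.
Option C: score 797 ≥ 620; DTI 44% ≤ 50%; employment 77 ≥ 12 mo; reserves 10.8 ≥ 9 mo → qualifies.
Qualifying: Option B, Option C. Lowest rate is 8.40% → Option C.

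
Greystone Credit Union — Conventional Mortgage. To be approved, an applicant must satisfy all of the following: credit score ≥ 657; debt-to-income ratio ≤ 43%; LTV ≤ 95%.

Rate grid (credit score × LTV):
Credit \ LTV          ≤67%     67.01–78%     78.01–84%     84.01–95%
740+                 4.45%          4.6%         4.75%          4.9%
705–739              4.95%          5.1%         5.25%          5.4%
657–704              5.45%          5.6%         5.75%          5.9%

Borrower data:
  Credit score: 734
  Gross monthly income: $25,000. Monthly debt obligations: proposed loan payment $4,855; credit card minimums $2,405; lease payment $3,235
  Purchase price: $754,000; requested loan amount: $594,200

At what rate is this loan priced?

5.25%

Credit score 734 ≥ 657; Total monthly debts = (4,855 + 2,405 + 3,235) = 10,495. Debt-to-income = 10,495/25,000 = 42% — meets 43% limit
LTV = 594,200/754,000 = 78.8% ≤ 95%
Row: 734 falls in 705–739. Column: 78.8% falls in 78.01–84%. Rate = 5.25%.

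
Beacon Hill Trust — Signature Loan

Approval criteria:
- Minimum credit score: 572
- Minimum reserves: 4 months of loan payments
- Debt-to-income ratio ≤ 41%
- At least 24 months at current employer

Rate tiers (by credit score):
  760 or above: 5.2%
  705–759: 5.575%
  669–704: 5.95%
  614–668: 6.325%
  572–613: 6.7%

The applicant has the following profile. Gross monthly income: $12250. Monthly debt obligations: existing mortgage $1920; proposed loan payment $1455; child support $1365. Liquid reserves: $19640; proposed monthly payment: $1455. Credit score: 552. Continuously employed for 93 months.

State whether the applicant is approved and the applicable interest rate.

Denied

Credit score 552 < 572 (below minimum)
Reserves: 19,640 ÷ 1,455 = 13.5 months (meets 4-month minimum)
Total monthly debts = (1,920 + 1,455 + 1,365) = 4,740. DTI: 4,740 ÷ 12,250 = 38.7%, within the 41% cap
Employment 93 ≥ 24 months
Not all requirements met → denied.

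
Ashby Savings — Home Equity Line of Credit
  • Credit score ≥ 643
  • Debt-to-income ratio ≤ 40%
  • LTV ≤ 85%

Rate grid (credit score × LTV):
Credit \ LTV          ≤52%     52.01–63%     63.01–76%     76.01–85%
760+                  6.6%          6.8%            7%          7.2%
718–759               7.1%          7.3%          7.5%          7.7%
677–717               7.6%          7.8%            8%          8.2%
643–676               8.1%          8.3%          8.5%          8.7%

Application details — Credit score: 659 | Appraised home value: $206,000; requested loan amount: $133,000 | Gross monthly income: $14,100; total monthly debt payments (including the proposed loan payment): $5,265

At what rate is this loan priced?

Credit score 659 ≥ 643; Debt-to-income = 5,265/14,100 = 37.3% — meets 40% limit
LTV: 133,000 ÷ 206,000 = 64.6%, within 85% cap
Score 659 is in the 643–676 band; LTV 64.6% is in the 63.01–76% band → 8.5%.

8.5%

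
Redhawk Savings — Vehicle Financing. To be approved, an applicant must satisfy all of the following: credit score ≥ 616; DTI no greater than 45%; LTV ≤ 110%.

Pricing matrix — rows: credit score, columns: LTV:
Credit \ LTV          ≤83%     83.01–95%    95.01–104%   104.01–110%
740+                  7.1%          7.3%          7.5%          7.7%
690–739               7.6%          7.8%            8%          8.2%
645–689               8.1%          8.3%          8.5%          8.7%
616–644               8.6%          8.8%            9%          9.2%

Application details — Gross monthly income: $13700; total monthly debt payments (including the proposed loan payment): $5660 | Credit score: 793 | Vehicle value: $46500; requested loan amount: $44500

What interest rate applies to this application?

Credit score 793 ≥ 616; DTI = 5,660/13,700 = 41.3% ≤ 45%
LTV = 44,500/46,500 = 95.7% ≤ 110%
Credit 793 → row 740+; LTV 95.7% → column 95.01–104%. Grid cell → 7.5%.

7.5%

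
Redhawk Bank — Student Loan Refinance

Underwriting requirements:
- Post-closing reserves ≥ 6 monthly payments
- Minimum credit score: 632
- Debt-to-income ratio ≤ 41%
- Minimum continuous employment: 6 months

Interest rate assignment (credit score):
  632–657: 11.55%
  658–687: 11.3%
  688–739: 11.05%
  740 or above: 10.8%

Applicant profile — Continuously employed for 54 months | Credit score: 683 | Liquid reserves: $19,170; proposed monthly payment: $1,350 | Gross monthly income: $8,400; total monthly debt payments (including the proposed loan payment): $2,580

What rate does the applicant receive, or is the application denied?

Credit score 683 ≥ 632 (meets minimum)
Debt-to-income = 2,580/8,400 = 30.7% — meets 41% limit
Reserves = 19,170/1,350 = 14.2 months ≥ 6
Employment 54 ≥ 6 months
All requirements met. Score 683 falls in the 658–687 tier → 11.3%.

Approved at 11.3%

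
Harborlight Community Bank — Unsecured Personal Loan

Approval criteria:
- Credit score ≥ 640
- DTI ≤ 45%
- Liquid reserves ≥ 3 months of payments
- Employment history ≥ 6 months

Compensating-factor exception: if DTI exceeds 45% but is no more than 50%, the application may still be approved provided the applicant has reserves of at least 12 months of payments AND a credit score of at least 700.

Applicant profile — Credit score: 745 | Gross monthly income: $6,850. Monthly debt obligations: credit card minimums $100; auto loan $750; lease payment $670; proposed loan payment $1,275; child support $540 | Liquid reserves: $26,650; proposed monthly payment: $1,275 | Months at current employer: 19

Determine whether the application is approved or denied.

Approved

Credit score 745 ≥ 640 (meets base)
Total debts = (100 + 750 + 670 + 1,275 + 540) = 3,335. DTI: 3,335 ÷ 6,850 = 48.7%, over the 45% base limit.
Reserves = 26,650/1,275 = 20.9 months ≥ 3
Employment 19 ≥ 6 months
48.7% falls in the override range (45%–50%), so the compensating-factor test applies.
Reserves 20.9 ≥ 12 months; credit score 745 ≥ 700.
Both compensating conditions met → exception applies.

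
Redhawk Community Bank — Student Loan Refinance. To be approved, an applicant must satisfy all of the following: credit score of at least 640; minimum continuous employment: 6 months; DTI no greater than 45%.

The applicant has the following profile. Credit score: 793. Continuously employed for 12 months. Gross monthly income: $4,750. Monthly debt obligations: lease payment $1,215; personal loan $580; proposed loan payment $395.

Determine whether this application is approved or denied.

Credit score 793 ≥ 640 (meets)
Employment 12 ≥ 6 months
Total monthly debts = (1,215 + 580 + 395) = 2,190. DTI: 2,190 ÷ 4,750 = 46.1%, exceeds the 45% cap
Fails on DTI.

Denied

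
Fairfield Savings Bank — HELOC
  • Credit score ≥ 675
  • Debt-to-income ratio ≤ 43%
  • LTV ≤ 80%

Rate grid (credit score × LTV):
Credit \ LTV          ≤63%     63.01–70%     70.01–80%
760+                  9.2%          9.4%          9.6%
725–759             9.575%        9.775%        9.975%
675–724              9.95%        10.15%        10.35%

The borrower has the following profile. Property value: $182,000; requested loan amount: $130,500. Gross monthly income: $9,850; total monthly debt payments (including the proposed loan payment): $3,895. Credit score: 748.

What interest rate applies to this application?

9.975%

Credit score 748 ≥ 675; DTI = 3,895/9,850 = 39.5% ≤ 43%
Loan-to-value = 130,500/182,000 = 71.7% — pass (80% max)
Credit 748 → row 725–759; LTV 71.7% → column 70.01–80%. Grid cell → 9.975%.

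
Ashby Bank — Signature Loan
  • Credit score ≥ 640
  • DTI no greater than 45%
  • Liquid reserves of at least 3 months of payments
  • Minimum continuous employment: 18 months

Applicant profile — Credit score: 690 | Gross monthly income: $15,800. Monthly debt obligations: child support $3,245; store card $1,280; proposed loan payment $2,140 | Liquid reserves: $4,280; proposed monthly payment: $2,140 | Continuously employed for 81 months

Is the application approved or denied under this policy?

Credit score 690 ≥ 640 (meets)
Total monthly debts = (3,245 + 1,280 + 2,140) = 6,665. DTI: 6,665 ÷ 15,800 = 42.2%, within the 45% cap
Liquid reserves cover 4,280/2,140 = 2.0 months — < 3 required
Employment 81 ≥ 18 months
Fails on reserves.

Denied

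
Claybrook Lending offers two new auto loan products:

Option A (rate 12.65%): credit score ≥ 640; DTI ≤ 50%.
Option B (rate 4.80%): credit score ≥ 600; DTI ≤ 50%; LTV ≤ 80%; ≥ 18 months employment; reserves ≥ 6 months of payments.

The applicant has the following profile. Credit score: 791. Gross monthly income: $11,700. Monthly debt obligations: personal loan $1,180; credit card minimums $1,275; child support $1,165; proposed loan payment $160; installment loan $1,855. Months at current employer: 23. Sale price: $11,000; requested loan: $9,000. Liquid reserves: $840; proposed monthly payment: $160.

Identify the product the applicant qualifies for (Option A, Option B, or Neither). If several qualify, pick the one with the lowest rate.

Total debts = (1,180 + 1,275 + 1,165 + 160 + 1,855) = 5,635; DTI = 5,635/11,700 = 48.2%.
LTV = 9,000/11,000 = 81.8%.
Reserves = 840/160 = 5.2 months.
Option A: score 791 ≥ 640; DTI 48.2% ≤ 50% → qualifies.
Option B: score 791 ≥ 600; DTI 48.2% ≤ 50%; LTV 81.8% > 80%; employment 23 ≥ 18 mo; reserves 5.2 < 6 mo → does not qualify.

Option A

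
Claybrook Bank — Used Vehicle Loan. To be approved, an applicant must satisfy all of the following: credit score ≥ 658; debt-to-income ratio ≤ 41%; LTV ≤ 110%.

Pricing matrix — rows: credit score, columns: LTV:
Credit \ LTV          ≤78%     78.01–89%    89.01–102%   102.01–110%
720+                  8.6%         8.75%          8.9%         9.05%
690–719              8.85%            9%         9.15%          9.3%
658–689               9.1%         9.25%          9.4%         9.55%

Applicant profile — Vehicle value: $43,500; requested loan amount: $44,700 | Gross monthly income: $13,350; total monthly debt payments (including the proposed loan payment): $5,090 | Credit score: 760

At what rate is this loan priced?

Credit score 760 ≥ 658; DTI = 5,090/13,350 = 38.1% ≤ 41%
LTV: 44,700 ÷ 43,500 = 102.8%, within 110% cap
Credit 760 → row 720+; LTV 102.8% → column 102.01–110%. Grid cell → 9.05%.

9.05%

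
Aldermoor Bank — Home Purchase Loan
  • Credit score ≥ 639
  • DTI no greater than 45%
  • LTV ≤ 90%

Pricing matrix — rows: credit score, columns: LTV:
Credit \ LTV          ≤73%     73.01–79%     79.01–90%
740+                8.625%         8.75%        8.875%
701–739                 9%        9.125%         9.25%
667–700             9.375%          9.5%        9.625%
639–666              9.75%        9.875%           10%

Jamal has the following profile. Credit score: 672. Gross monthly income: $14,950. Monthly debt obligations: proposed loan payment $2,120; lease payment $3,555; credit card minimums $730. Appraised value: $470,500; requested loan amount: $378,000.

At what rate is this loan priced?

9.625%

Credit score 672 ≥ 639; Total monthly debts = (2,120 + 3,555 + 730) = 6,405. Debt-to-income = 6,405/14,950 = 42.8% — meets 45% limit
Loan-to-value = 378,000/470,500 = 80.3% — pass (90% max)
Credit 672 → row 667–700; LTV 80.3% → column 79.01–90%. Grid cell → 9.625%.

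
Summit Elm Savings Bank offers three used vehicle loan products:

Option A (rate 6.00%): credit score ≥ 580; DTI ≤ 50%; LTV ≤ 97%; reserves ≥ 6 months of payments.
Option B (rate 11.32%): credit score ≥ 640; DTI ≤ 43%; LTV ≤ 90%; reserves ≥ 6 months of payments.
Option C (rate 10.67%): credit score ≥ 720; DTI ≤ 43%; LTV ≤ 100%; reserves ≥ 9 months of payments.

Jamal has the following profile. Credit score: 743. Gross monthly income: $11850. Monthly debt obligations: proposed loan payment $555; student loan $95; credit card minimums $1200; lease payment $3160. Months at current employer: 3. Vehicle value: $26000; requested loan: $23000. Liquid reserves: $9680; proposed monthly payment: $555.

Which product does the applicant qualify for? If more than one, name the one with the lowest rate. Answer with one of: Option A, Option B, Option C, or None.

Option A

Total debts = (555 + 95 + 1,200 + 3,160) = 5,010; DTI = 5,010/11,850 = 42.3%.
LTV = 23,000/26,000 = 88.5%.
Reserves = 9,680/555 = 17.4 months.
Option A: score 743 ≥ 580; DTI 42.3% ≤ 50%; LTV 88.5% ≤ 97%; reserves 17.4 ≥ 6 mo → qualifies.
Option B: score 743 ≥ 640; DTI 42.3% ≤ 43%; LTV 88.5% ≤ 90%; reserves 17.4 ≥ 6 mo → qualifies.
Option C: score 743 ≥ 720; DTI 42.3% ≤ 43%; LTV 88.5% ≤ 100%; reserves 17.4 ≥ 9 mo → qualifies.
Qualifying: Option A, Option B, Option C. Lowest rate is 6.00% → Option A.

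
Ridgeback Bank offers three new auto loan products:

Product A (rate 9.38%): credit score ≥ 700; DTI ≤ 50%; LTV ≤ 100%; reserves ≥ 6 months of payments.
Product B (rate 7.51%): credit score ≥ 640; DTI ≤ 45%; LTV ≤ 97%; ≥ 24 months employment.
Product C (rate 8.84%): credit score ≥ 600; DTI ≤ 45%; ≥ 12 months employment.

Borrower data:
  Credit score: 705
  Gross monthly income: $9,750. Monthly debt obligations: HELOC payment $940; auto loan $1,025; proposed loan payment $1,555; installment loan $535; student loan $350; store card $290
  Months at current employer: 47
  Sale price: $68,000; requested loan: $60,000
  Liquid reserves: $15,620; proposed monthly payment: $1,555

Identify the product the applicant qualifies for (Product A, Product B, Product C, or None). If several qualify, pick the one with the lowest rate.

Total debts = (940 + 1,025 + 1,555 + 535 + 350 + 290) = 4,695; DTI = 4,695/9,750 = 48.2%.
LTV = 60,000/68,000 = 88.2%.
Reserves = 15,620/1,555 = 10.0 months.
Product A: score 705 ≥ 700; DTI 48.2% ≤ 50%; LTV 88.2% ≤ 100%; reserves 10.0 ≥ 6 mo → qualifies.
Product B: score 705 ≥ 640; DTI 48.2% > 45%; LTV 88.2% ≤ 97%; employment 47 ≥ 24 mo → does not qualify.
Product C: score 705 ≥ 600; DTI 48.2% > 45%; employment 47 ≥ 12 mo → does not qualify.

Product A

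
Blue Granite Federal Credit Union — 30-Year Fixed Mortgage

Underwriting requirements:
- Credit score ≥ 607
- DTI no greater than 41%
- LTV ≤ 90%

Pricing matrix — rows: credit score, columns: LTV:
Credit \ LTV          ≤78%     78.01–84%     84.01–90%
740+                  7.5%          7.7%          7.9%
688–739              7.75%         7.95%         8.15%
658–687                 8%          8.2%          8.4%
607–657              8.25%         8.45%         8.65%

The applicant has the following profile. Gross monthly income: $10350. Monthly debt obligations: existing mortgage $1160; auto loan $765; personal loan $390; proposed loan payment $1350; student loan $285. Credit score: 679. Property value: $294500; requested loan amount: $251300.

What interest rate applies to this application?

8.4%

Credit score 679 ≥ 607; Total monthly debts = (1,160 + 765 + 390 + 1,350 + 285) = 3,950. DTI = 3,950/10,350 = 38.2% ≤ 41%
Loan-to-value = 251,300/294,500 = 85.3% — pass (90% max)
Row: 679 falls in 658–687. Column: 85.3% falls in 84.01–90%. Rate = 8.4%.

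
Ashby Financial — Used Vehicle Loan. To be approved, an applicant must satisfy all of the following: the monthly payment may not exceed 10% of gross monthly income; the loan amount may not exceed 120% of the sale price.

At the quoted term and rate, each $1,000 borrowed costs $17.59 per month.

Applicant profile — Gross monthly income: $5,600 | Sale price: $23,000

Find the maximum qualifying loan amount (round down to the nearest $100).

$27,600

Payment cap: 10% × $5,600 = $560/month.
At $17.59 per $1,000, that supports 560/17.59 × 1,000 ≈ $31,836 → $31,800.
LTV cap: 120% × $23,000 = $27,600 → $27,600.
Binding constraint: loan-to-value.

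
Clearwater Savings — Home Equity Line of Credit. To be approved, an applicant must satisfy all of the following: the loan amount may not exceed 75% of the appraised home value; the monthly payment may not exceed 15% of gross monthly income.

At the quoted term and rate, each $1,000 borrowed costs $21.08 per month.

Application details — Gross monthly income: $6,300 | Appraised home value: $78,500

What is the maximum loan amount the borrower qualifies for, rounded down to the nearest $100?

$44,800

Payment cap: 15% × $6,300 = $945/month.
At $21.08 per $1,000, that supports 945/21.08 × 1,000 ≈ $44,829 → $44,800.
LTV cap: 75% × $78,500 = $58,875 → $58,800.
Binding constraint: payment-to-income.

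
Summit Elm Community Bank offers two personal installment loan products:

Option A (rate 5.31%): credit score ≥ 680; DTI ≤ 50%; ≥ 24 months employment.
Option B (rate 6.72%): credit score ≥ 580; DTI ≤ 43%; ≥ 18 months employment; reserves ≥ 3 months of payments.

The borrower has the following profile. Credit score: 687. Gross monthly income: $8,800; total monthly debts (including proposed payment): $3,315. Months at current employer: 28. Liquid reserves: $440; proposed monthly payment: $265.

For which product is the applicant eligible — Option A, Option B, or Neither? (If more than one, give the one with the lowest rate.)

DTI = 3,315/8,800 = 37.7%.
Reserves = 440/265 = 1.7 months.
Option A: score 687 ≥ 680; DTI 37.7% ≤ 50%; employment 28 ≥ 24 mo → qualifies.
Option B: score 687 ≥ 580; DTI 37.7% ≤ 43%; employment 28 ≥ 18 mo; reserves 1.7 < 3 mo → does not qualify.

Option A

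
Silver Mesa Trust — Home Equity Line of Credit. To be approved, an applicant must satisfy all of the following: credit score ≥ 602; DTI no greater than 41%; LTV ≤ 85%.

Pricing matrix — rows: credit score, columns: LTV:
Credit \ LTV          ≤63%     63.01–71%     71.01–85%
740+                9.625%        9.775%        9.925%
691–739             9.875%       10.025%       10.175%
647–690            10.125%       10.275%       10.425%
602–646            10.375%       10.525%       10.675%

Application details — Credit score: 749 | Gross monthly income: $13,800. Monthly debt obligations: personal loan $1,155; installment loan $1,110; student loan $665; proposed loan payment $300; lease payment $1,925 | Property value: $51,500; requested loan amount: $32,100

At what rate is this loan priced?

9.625%

Credit score 749 ≥ 602; Total monthly debts = (1,155 + 1,110 + 665 + 300 + 1,925) = 5,155. DTI = 5,155/13,800 = 37.4% ≤ 41%
LTV = 32,100/51,500 = 62.3% ≤ 85%
Score 749 is in the 740+ band; LTV 62.3% is in the ≤63% band → 9.625%.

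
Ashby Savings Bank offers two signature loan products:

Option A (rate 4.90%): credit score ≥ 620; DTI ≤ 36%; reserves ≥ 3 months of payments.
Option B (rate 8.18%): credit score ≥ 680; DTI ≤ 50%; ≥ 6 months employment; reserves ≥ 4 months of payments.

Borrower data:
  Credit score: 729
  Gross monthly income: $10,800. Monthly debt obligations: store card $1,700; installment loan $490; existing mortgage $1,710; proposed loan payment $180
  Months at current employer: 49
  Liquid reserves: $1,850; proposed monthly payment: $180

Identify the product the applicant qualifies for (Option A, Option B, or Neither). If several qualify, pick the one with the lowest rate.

Total debts = (1,700 + 490 + 1,710 + 180) = 4,080; DTI = 4,080/10,800 = 37.8%.
Reserves = 1,850/180 = 10.3 months.
Option A: score 729 ≥ 620; DTI 37.8% > 36%; reserves 10.3 ≥ 3 mo → does not qualify.
Option B: score 729 ≥ 680; DTI 37.8% ≤ 50%; employment 49 ≥ 6 mo; reserves 10.3 ≥ 4 mo → qualifies.

Option B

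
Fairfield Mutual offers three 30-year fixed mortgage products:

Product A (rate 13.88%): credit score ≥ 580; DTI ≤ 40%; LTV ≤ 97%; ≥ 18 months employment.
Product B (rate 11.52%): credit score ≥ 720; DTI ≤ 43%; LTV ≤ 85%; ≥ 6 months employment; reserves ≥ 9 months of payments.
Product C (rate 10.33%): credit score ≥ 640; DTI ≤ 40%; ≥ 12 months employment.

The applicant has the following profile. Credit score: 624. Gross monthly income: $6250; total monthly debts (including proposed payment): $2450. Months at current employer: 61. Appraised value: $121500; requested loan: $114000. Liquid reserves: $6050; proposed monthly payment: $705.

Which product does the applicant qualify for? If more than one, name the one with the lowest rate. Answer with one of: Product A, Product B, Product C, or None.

DTI = 2,450/6,250 = 39.2%.
LTV = 114,000/121,500 = 93.8%.
Reserves = 6,050/705 = 8.6 months.
Product A: score 624 ≥ 580; DTI 39.2% ≤ 40%; LTV 93.8% ≤ 97%; employment 61 ≥ 18 mo → qualifies.
Product B: score 624 < 720; DTI 39.2% ≤ 43%; LTV 93.8% > 85%; employment 61 ≥ 6 mo; reserves 8.6 < 9 mo → does not qualify.
Product C: score 624 < 640; DTI 39.2% ≤ 40%; employment 61 ≥ 12 mo → does not qualify.

Product A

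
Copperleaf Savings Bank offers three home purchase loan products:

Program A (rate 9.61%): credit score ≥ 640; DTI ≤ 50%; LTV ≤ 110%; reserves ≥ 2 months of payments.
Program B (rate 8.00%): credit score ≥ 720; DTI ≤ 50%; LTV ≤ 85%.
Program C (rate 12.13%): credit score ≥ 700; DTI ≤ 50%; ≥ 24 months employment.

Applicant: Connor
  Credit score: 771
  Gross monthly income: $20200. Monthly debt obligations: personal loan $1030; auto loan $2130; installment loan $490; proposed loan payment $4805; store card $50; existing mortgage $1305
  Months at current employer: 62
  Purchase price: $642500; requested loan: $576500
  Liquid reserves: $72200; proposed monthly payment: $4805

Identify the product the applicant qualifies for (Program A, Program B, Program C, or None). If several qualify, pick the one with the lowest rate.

Program A

Total debts = (1,030 + 2,130 + 490 + 4,805 + 50 + 1,305) = 9,810; DTI = 9,810/20,200 = 48.6%.
LTV = 576,500/642,500 = 89.7%.
Reserves = 72,200/4,805 = 15.0 months.
Program A: score 771 ≥ 640; DTI 48.6% ≤ 50%; LTV 89.7% ≤ 110%; reserves 15.0 ≥ 2 mo → qualifies.
Program B: score 771 ≥ 720; DTI 48.6% ≤ 50%; LTV 89.7% > 85% → does not qualify.
Program C: score 771 ≥ 700; DTI 48.6% ≤ 50%; employment 62 ≥ 24 mo → qualifies.
Qualifying: Program A, Program C. Lowest rate is 9.61% → Program A.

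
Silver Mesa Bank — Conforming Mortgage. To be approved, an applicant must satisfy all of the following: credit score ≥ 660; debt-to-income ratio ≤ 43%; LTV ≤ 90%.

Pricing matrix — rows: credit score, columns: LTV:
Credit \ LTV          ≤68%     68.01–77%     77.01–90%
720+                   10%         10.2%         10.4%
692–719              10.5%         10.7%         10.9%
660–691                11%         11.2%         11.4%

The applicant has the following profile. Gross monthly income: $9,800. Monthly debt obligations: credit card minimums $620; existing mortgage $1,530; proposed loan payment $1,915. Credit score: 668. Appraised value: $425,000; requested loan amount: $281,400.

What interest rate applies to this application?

Credit score 668 ≥ 660; Total monthly debts = (620 + 1,530 + 1,915) = 4,065. Debt-to-income = 4,065/9,800 = 41.5% — meets 43% limit
LTV = 281,400/425,000 = 66.2% ≤ 90%
Credit 668 → row 660–691; LTV 66.2% → column ≤68%. Grid cell → 11%.

11%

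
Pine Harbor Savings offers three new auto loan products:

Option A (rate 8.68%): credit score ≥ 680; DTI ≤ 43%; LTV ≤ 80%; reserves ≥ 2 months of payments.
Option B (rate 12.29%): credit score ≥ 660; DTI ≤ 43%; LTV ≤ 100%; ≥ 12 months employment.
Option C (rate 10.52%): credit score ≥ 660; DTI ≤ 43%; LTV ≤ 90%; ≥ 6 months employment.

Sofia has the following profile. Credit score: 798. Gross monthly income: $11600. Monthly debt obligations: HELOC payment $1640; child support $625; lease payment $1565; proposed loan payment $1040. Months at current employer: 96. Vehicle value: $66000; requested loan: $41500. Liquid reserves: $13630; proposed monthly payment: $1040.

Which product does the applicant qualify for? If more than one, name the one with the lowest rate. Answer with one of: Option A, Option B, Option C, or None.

Option A

Total debts = (1,640 + 625 + 1,565 + 1,040) = 4,870; DTI = 4,870/11,600 = 42%.
LTV = 41,500/66,000 = 62.9%.
Reserves = 13,630/1,040 = 13.1 months.
Option A: score 798 ≥ 680; DTI 42% ≤ 43%; LTV 62.9% ≤ 80%; reserves 13.1 ≥ 2 mo → qualifies.
Option B: score 798 ≥ 660; DTI 42% ≤ 43%; LTV 62.9% ≤ 100%; employment 96 ≥ 12 mo → qualifies.
Option C: score 798 ≥ 660; DTI 42% ≤ 43%; LTV 62.9% ≤ 90%; employment 96 ≥ 6 mo → qualifies.
Qualifying: Option A, Option B, Option C. Lowest rate is 8.68% → Option A.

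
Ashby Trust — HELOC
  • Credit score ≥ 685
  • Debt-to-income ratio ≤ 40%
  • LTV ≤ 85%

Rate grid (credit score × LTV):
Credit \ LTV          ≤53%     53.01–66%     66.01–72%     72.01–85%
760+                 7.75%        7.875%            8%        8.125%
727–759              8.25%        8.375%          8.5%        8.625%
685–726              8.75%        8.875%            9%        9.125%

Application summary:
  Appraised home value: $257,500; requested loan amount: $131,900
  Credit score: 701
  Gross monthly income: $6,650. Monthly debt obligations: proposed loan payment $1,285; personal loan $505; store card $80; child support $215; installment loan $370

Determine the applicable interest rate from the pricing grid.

Credit score 701 ≥ 685; Total monthly debts = (1,285 + 505 + 80 + 215 + 370) = 2,455. Debt-to-income = 2,455/6,650 = 36.9% — meets 40% limit
LTV: 131,900 ÷ 257,500 = 51.2%, within 85% cap
Row: 701 falls in 685–726. Column: 51.2% falls in ≤53%. Rate = 8.75%.

8.75%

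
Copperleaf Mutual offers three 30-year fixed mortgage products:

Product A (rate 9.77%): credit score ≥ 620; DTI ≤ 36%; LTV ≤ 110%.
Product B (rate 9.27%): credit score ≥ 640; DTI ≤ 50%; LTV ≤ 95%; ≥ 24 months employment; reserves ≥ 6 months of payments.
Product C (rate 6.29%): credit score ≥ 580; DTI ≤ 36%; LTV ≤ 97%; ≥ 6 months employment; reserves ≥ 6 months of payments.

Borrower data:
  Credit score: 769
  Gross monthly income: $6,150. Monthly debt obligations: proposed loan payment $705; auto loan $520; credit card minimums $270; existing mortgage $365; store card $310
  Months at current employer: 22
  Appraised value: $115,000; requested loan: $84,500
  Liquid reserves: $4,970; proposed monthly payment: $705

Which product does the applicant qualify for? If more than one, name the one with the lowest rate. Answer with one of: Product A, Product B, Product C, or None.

Product C

Total debts = (705 + 520 + 270 + 365 + 310) = 2,170; DTI = 2,170/6,150 = 35.3%.
LTV = 84,500/115,000 = 73.5%.
Reserves = 4,970/705 = 7.0 months.
Product A: score 769 ≥ 620; DTI 35.3% ≤ 36%; LTV 73.5% ≤ 110% → qualifies.
Product B: score 769 ≥ 640; DTI 35.3% ≤ 50%; LTV 73.5% ≤ 95%; employment 22 < 24 mo; reserves 7.0 ≥ 6 mo → does not qualify.
Product C: score 769 ≥ 580; DTI 35.3% ≤ 36%; LTV 73.5% ≤ 97%; employment 22 ≥ 6 mo; reserves 7.0 ≥ 6 mo → qualifies.
Qualifying: Product A, Product C. Lowest rate is 6.29% → Product C.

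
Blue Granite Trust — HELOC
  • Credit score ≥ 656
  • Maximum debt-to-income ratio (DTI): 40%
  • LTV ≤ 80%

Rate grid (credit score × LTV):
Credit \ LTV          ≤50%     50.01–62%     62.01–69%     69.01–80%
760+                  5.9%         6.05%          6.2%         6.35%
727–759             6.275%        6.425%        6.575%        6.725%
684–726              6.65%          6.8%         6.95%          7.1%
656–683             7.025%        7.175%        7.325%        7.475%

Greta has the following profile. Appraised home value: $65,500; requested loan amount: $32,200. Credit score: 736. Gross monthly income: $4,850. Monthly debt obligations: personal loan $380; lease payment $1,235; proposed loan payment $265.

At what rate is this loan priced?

6.275%

Credit score 736 ≥ 656; Total monthly debts = (380 + 1,235 + 265) = 1,880. Debt-to-income = 1,880/4,850 = 38.8% — meets 40% limit
LTV = 32,200/65,500 = 49.2% ≤ 80%
Credit 736 → row 727–759; LTV 49.2% → column ≤50%. Grid cell → 6.275%.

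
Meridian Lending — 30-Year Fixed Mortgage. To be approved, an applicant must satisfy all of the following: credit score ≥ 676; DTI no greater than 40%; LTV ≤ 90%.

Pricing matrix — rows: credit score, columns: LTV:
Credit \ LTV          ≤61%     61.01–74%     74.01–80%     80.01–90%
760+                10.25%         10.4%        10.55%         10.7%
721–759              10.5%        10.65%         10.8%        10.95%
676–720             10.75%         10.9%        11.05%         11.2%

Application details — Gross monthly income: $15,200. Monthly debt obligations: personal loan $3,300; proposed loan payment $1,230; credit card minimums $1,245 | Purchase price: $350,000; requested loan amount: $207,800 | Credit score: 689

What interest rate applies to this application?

Credit score 689 ≥ 676; Total monthly debts = (3,300 + 1,230 + 1,245) = 5,775. DTI: 5,775 ÷ 15,200 = 38%, within the 40% cap
LTV: 207,800 ÷ 350,000 = 59.4%, within 90% cap
Score 689 is in the 676–720 band; LTV 59.4% is in the ≤61% band → 10.75%.

10.75%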